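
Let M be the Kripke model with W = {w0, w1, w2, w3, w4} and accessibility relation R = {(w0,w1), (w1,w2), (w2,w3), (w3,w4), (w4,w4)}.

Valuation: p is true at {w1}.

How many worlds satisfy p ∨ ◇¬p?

4

w0: p is F, ◇¬p is F. ✗
w1: p is T, ◇¬p is T. ✓
w2: p is F, ◇¬p is T. ✓
w3: p is F, ◇¬p is T. ✓
w4: p is F, ◇¬p is T. ✓
Satisfying worlds: {w1, w2, w3, w4}.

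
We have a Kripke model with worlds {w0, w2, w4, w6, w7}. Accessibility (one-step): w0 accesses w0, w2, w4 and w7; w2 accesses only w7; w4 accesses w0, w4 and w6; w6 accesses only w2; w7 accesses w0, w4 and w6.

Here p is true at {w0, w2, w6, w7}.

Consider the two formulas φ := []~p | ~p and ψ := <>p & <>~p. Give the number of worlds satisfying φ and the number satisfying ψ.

1 and 3

For []~p | ~p:
w0: []~p is F, ~p is F. ✗
w2: []~p is F, ~p is F. ✗
w4: []~p is F, ~p is T. ✓
w6: []~p is F, ~p is F. ✗
w7: []~p is F, ~p is F. ✗
— 1 world.
For <>p & <>~p:
w0: <>p is T, <>~p is T. ✓
w2: <>p is T, <>~p is F. ✗
w4: <>p is T, <>~p is T. ✓
w6: <>p is T, <>~p is F. ✗
w7: <>p is T, <>~p is T. ✓
— 3 worlds.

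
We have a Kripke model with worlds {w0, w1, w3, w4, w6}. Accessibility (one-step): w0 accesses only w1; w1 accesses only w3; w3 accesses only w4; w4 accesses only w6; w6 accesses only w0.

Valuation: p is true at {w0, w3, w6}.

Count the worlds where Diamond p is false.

2

w0: successors {w1}; p there: w1:F. ✗
w1: successors {w3}; p there: w3:T. ✓
w3: successors {w4}; p there: w4:F. ✗
w4: successors {w6}; p there: w6:T. ✓
w6: successors {w0}; p there: w0:T. ✓
Satisfying worlds: {w1, w4, w6}.
So Diamond p fails at the other 2 worlds.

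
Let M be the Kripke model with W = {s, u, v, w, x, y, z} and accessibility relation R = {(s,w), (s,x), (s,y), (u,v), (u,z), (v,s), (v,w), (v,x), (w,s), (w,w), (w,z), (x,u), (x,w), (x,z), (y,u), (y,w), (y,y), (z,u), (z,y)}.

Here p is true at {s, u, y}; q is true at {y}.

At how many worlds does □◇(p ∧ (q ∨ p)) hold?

s: successors {w, x, y}; ◇(p ∧ (q ∨ p)) there: w:T, x:T, y:T. ✓
u: successors {v, z}; ◇(p ∧ (q ∨ p)) there: v:T, z:T. ✓
v: successors {s, w, x}; ◇(p ∧ (q ∨ p)) there: s:T, w:T, x:T. ✓
w: successors {s, w, z}; ◇(p ∧ (q ∨ p)) there: s:T, w:T, z:T. ✓
x: successors {u, w, z}; ◇(p ∧ (q ∨ p)) there: u:F, w:T, z:T. ✗
y: successors {u, w, y}; ◇(p ∧ (q ∨ p)) there: u:F, w:T, y:T. ✗
z: successors {u, y}; ◇(p ∧ (q ∨ p)) there: u:F, y:T. ✗
Satisfying worlds: {s, u, v, w}.

4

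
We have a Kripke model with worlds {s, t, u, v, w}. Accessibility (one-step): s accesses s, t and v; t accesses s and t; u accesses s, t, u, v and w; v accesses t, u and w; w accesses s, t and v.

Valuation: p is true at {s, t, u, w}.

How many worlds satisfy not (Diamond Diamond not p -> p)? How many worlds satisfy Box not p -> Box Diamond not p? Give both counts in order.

1 and 5

For not (Diamond Diamond not p -> p):
s: Diamond Diamond not p -> p is T. ✗
t: Diamond Diamond not p -> p is T. ✗
u: Diamond Diamond not p -> p is T. ✗
v: Diamond Diamond not p -> p is F. ✓
w: Diamond Diamond not p -> p is T. ✗
— 1 world.
For Box not p -> Box Diamond not p:
s: Box not p is F, Box Diamond not p is F. ✓
t: Box not p is F, Box Diamond not p is F. ✓
u: Box not p is F, Box Diamond not p is F. ✓
v: Box not p is F, Box Diamond not p is F. ✓
w: Box not p is F, Box Diamond not p is F. ✓
— 5 worlds.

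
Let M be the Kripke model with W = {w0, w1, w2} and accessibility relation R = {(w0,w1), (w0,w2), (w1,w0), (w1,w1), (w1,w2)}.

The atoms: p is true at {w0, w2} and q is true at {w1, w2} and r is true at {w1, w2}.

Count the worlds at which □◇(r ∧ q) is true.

w0: successors {w1, w2}; ◇(r ∧ q) there: w1:T, w2:F. ✗
w1: successors {w0, w1, w2}; ◇(r ∧ q) there: w0:T, w1:T, w2:F. ✗
w2: no successors, so □◇(r ∧ q) holds vacuously. ✓
Satisfying worlds: {w2}.

1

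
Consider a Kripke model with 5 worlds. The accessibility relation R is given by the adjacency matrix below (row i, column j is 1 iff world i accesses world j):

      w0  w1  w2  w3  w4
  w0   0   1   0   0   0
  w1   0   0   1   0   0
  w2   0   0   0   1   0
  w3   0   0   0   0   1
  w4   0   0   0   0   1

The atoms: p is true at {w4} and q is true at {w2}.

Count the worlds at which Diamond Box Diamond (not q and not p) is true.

w0: successors {w1}; Box Diamond (not q and not p) there: w1:T. ✓
w1: successors {w2}; Box Diamond (not q and not p) there: w2:F. ✗
w2: successors {w3}; Box Diamond (not q and not p) there: w3:F. ✗
w3: successors {w4}; Box Diamond (not q and not p) there: w4:F. ✗
w4: successors {w4}; Box Diamond (not q and not p) there: w4:F. ✗
Satisfying worlds: {w0}.

1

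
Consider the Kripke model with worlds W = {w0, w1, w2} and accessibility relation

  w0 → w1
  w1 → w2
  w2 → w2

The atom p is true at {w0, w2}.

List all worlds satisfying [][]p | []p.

{w0, w1, w2}

w0: [][]p is T, []p is F. ✓
w1: [][]p is T, []p is T. ✓
w2: [][]p is T, []p is T. ✓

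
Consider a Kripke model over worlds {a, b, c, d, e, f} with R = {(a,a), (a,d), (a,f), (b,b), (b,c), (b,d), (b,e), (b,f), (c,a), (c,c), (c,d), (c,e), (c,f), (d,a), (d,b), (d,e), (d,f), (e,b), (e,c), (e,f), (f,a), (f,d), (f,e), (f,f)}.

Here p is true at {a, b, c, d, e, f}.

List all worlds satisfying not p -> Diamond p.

a: not p is F, Diamond p is T. ✓
b: not p is F, Diamond p is T. ✓
c: not p is F, Diamond p is T. ✓
d: not p is F, Diamond p is T. ✓
e: not p is F, Diamond p is T. ✓
f: not p is F, Diamond p is T. ✓

{a, b, c, d, e, f}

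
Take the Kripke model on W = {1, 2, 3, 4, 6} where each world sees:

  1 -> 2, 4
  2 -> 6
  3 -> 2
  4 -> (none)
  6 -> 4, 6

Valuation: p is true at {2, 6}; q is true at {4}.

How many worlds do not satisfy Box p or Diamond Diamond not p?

1: Box p is F, Diamond Diamond not p is F. ✗
2: Box p is T, Diamond Diamond not p is T. ✓
3: Box p is T, Diamond Diamond not p is F. ✓
4: Box p is T, Diamond Diamond not p is F. ✓
6: Box p is F, Diamond Diamond not p is T. ✓
Satisfying worlds: {2, 3, 4, 6}.
So Box p or Diamond Diamond not p fails at the other 1 world.

1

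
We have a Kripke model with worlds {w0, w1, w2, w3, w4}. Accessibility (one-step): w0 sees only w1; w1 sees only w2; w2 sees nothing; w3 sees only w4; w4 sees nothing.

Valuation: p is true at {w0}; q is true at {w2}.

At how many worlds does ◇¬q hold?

2

w0: successors {w1}; ¬q there: w1:T. ✓
w1: successors {w2}; ¬q there: w2:F. ✗
w2: no successors, so ◇¬q fails. ✗
w3: successors {w4}; ¬q there: w4:T. ✓
w4: no successors, so ◇¬q fails. ✗
Satisfying worlds: {w0, w3}.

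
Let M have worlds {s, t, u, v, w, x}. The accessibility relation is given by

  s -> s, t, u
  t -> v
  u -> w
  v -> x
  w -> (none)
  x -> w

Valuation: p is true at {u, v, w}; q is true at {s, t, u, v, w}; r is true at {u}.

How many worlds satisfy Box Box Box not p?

4

s: successors {s, t, u}; Box Box not p there: s:F, t:T, u:T. ✗
t: successors {v}; Box Box not p there: v:F. ✗
u: successors {w}; Box Box not p there: w:T. ✓
v: successors {x}; Box Box not p there: x:T. ✓
w: no successors, so Box Box Box not p holds vacuously. ✓
x: successors {w}; Box Box not p there: w:T. ✓
Satisfying worlds: {u, v, w, x}.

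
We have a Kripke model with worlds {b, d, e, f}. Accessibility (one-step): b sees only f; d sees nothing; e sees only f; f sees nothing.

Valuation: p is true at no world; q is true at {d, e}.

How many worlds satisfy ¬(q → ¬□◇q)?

b: q → ¬□◇q is T. ✗
d: q → ¬□◇q is F. ✓
e: q → ¬□◇q is T. ✗
f: q → ¬□◇q is T. ✗
Satisfying worlds: {d}.

1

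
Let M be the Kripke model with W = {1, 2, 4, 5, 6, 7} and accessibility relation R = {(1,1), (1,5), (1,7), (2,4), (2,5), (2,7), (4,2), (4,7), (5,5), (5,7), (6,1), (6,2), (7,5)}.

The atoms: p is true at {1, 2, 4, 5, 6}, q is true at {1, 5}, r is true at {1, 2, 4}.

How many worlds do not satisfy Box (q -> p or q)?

1: successors {1, 5, 7}; q -> p or q there: 1:T, 5:T, 7:T. ✓
2: successors {4, 5, 7}; q -> p or q there: 4:T, 5:T, 7:T. ✓
4: successors {2, 7}; q -> p or q there: 2:T, 7:T. ✓
5: successors {5, 7}; q -> p or q there: 5:T, 7:T. ✓
6: successors {1, 2}; q -> p or q there: 1:T, 2:T. ✓
7: successors {5}; q -> p or q there: 5:T. ✓
Satisfying worlds: {1, 2, 4, 5, 6, 7}.
So Box (q -> p or q) fails at the other 0 worlds.

0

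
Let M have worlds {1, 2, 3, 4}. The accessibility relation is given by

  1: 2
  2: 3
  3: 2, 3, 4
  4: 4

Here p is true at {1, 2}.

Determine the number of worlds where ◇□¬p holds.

1: successors {2}; □¬p there: 2:T. ✓
2: successors {3}; □¬p there: 3:F. ✗
3: successors {2, 3, 4}; □¬p there: 2:T, 3:F, 4:T. ✓
4: successors {4}; □¬p there: 4:T. ✓
Satisfying worlds: {1, 3, 4}.

3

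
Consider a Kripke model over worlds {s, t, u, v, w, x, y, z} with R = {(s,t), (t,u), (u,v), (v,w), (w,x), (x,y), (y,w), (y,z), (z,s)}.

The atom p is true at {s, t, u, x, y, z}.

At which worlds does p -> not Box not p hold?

{s, t, v, w, x, y, z}

s: p is T, not Box not p is T. ✓
t: p is T, not Box not p is T. ✓
u: p is T, not Box not p is F. ✗
v: p is F, not Box not p is F. ✓
w: p is F, not Box not p is T. ✓
x: p is T, not Box not p is T. ✓
y: p is T, not Box not p is T. ✓
z: p is T, not Box not p is T. ✓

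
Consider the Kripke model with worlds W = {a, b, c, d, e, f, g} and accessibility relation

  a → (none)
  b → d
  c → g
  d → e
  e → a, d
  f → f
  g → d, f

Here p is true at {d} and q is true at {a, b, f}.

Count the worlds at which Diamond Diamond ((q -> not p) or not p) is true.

6

a: no successors, so Diamond Diamond ((q -> not p) or not p) fails. ✗
b: successors {d}; Diamond ((q -> not p) or not p) there: d:T. ✓
c: successors {g}; Diamond ((q -> not p) or not p) there: g:T. ✓
d: successors {e}; Diamond ((q -> not p) or not p) there: e:T. ✓
e: successors {a, d}; Diamond ((q -> not p) or not p) there: a:F, d:T. ✓
f: successors {f}; Diamond ((q -> not p) or not p) there: f:T. ✓
g: successors {d, f}; Diamond ((q -> not p) or not p) there: d:T, f:T. ✓
Satisfying worlds: {b, c, d, e, f, g}.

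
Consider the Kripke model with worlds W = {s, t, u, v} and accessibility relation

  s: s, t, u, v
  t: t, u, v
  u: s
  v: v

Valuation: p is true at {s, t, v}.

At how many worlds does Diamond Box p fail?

1

s: successors {s, t, u, v}; Box p there: s:F, t:F, u:T, v:T. ✓
t: successors {t, u, v}; Box p there: t:F, u:T, v:T. ✓
u: successors {s}; Box p there: s:F. ✗
v: successors {v}; Box p there: v:T. ✓
Satisfying worlds: {s, t, v}.
So Diamond Box p fails at the other 1 world.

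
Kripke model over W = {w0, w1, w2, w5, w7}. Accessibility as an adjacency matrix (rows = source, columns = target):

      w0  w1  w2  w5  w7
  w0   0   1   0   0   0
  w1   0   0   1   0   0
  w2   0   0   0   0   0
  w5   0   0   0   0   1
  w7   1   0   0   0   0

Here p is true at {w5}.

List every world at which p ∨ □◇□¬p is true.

{w0, w2, w5, w7}

w0: p is F, □◇□¬p is T. ✓
w1: p is F, □◇□¬p is F. ✗
w2: p is F, □◇□¬p is T. ✓
w5: p is T, □◇□¬p is T. ✓
w7: p is F, □◇□¬p is T. ✓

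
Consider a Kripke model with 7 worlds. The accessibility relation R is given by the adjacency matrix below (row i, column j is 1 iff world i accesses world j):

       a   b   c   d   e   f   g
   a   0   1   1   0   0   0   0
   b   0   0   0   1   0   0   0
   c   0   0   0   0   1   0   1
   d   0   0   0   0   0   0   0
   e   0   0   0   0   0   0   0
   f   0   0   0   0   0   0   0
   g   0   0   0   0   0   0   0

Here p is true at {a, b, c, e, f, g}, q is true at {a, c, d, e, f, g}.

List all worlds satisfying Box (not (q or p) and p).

a: successors {b, c}; not (q or p) and p there: b:F, c:F. ✗
b: successors {d}; not (q or p) and p there: d:F. ✗
c: successors {e, g}; not (q or p) and p there: e:F, g:F. ✗
d: no successors, so Box (not (q or p) and p) holds vacuously. ✓
e: no successors, so Box (not (q or p) and p) holds vacuously. ✓
f: no successors, so Box (not (q or p) and p) holds vacuously. ✓
g: no successors, so Box (not (q or p) and p) holds vacuously. ✓

{d, e, f, g}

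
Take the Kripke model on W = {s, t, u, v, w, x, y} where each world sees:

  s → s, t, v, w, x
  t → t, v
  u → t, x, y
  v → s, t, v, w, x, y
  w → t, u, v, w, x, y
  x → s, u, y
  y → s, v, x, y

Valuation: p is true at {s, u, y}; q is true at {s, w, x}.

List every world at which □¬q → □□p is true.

s: □¬q is F, □□p is F. ✓
t: □¬q is T, □□p is F. ✗
u: □¬q is F, □□p is F. ✓
v: □¬q is F, □□p is F. ✓
w: □¬q is F, □□p is F. ✓
x: □¬q is F, □□p is F. ✓
y: □¬q is F, □□p is F. ✓

{s, u, v, w, x, y}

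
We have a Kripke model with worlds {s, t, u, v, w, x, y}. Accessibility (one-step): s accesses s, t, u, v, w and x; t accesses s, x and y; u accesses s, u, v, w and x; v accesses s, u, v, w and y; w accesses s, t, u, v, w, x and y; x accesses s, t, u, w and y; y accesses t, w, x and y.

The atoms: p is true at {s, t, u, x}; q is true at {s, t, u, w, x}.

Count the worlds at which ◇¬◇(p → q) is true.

s: successors {s, t, u, v, w, x}; ¬◇(p → q) there: s:F, t:F, u:F, v:F, w:F, x:F. ✗
t: successors {s, x, y}; ¬◇(p → q) there: s:F, x:F, y:F. ✗
u: successors {s, u, v, w, x}; ¬◇(p → q) there: s:F, u:F, v:F, w:F, x:F. ✗
v: successors {s, u, v, w, y}; ¬◇(p → q) there: s:F, u:F, v:F, w:F, y:F. ✗
w: successors {s, t, u, v, w, x, y}; ¬◇(p → q) there: s:F, t:F, u:F, v:F, w:F, x:F, y:F. ✗
x: successors {s, t, u, w, y}; ¬◇(p → q) there: s:F, t:F, u:F, w:F, y:F. ✗
y: successors {t, w, x, y}; ¬◇(p → q) there: t:F, w:F, x:F, y:F. ✗
Satisfying worlds: ∅.

0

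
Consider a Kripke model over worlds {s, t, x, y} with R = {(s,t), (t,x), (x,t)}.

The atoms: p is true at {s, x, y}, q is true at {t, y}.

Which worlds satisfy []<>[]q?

{s, x, y}

s: successors {t}; <>[]q there: t:T. ✓
t: successors {x}; <>[]q there: x:F. ✗
x: successors {t}; <>[]q there: t:T. ✓
y: no successors, so []<>[]q holds vacuously. ✓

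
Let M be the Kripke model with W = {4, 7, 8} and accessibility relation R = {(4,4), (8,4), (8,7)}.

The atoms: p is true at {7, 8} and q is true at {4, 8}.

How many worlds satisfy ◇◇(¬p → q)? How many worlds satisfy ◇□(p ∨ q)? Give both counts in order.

2 and 2

For ◇◇(¬p → q):
4: successors {4}; ◇(¬p → q) there: 4:T. ✓
7: no successors, so ◇◇(¬p → q) fails. ✗
8: successors {4, 7}; ◇(¬p → q) there: 4:T, 7:F. ✓
— 2 worlds.
For ◇□(p ∨ q):
4: successors {4}; □(p ∨ q) there: 4:T. ✓
7: no successors, so ◇□(p ∨ q) fails. ✗
8: successors {4, 7}; □(p ∨ q) there: 4:T, 7:T. ✓
— 2 worlds.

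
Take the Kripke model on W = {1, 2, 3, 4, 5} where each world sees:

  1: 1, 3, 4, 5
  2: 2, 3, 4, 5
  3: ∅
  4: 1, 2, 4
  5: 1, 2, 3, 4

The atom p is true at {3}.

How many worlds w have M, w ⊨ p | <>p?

1: p is F, <>p is T. ✓
2: p is F, <>p is T. ✓
3: p is T, <>p is F. ✓
4: p is F, <>p is F. ✗
5: p is F, <>p is T. ✓
Satisfying worlds: {1, 2, 3, 5}.

4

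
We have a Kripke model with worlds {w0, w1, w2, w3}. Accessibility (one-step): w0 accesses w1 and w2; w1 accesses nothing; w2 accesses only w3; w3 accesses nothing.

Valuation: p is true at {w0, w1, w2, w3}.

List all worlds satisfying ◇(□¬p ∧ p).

w0: successors {w1, w2}; □¬p ∧ p there: w1:T, w2:F. ✓
w1: no successors, so ◇(□¬p ∧ p) fails. ✗
w2: successors {w3}; □¬p ∧ p there: w3:T. ✓
w3: no successors, so ◇(□¬p ∧ p) fails. ✗

{w0, w2}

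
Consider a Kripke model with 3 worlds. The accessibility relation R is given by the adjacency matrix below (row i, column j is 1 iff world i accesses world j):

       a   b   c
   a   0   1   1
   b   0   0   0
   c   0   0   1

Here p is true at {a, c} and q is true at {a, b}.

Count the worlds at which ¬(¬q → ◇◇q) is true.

a: ¬q → ◇◇q is T. ✗
b: ¬q → ◇◇q is T. ✗
c: ¬q → ◇◇q is F. ✓
Satisfying worlds: {c}.

1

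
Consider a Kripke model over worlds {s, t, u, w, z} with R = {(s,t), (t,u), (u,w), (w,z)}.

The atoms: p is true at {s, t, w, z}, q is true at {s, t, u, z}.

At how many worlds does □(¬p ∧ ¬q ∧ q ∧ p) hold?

1

s: successors {t}; ¬p ∧ ¬q ∧ q ∧ p there: t:F. ✗
t: successors {u}; ¬p ∧ ¬q ∧ q ∧ p there: u:F. ✗
u: successors {w}; ¬p ∧ ¬q ∧ q ∧ p there: w:F. ✗
w: successors {z}; ¬p ∧ ¬q ∧ q ∧ p there: z:F. ✗
z: no successors, so □(¬p ∧ ¬q ∧ q ∧ p) holds vacuously. ✓
Satisfying worlds: {z}.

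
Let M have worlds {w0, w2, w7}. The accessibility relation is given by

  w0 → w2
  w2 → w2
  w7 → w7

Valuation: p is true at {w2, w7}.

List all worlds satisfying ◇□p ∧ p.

w0: ◇□p is T, p is F. ✗
w2: ◇□p is T, p is T. ✓
w7: ◇□p is T, p is T. ✓

{w2, w7}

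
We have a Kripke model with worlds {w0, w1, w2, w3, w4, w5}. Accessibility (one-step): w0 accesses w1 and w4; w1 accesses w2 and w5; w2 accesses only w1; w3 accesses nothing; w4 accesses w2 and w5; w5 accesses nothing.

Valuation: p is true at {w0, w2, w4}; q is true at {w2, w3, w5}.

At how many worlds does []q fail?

2

w0: successors {w1, w4}; q there: w1:F, w4:F. ✗
w1: successors {w2, w5}; q there: w2:T, w5:T. ✓
w2: successors {w1}; q there: w1:F. ✗
w3: no successors, so []q holds vacuously. ✓
w4: successors {w2, w5}; q there: w2:T, w5:T. ✓
w5: no successors, so []q holds vacuously. ✓
Satisfying worlds: {w1, w3, w4, w5}.
So []q fails at the other 2 worlds.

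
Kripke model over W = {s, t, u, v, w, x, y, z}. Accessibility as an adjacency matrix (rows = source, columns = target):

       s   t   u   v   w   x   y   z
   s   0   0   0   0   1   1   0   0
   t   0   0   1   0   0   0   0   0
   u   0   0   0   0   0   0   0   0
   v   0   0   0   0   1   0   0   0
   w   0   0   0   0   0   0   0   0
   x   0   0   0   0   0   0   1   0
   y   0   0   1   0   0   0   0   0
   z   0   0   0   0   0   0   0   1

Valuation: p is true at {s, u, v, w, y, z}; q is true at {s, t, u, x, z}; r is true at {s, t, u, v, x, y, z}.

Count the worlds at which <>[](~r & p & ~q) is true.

s: successors {w, x}; [](~r & p & ~q) there: w:T, x:F. ✓
t: successors {u}; [](~r & p & ~q) there: u:T. ✓
u: no successors, so <>[](~r & p & ~q) fails. ✗
v: successors {w}; [](~r & p & ~q) there: w:T. ✓
w: no successors, so <>[](~r & p & ~q) fails. ✗
x: successors {y}; [](~r & p & ~q) there: y:F. ✗
y: successors {u}; [](~r & p & ~q) there: u:T. ✓
z: successors {z}; [](~r & p & ~q) there: z:F. ✗
Satisfying worlds: {s, t, v, y}.

4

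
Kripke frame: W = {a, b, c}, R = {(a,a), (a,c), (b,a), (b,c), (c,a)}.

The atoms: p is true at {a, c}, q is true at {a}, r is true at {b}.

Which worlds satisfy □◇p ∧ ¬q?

a: □◇p is T, ¬q is F. ✗
b: □◇p is T, ¬q is T. ✓
c: □◇p is T, ¬q is T. ✓

{b, c}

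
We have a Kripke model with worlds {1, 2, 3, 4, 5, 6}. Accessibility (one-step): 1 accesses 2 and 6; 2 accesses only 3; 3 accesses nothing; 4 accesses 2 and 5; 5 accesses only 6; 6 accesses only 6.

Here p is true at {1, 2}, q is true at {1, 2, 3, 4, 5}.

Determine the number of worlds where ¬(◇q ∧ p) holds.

4

1: ◇q ∧ p is T. ✗
2: ◇q ∧ p is T. ✗
3: ◇q ∧ p is F. ✓
4: ◇q ∧ p is F. ✓
5: ◇q ∧ p is F. ✓
6: ◇q ∧ p is F. ✓
Satisfying worlds: {3, 4, 5, 6}.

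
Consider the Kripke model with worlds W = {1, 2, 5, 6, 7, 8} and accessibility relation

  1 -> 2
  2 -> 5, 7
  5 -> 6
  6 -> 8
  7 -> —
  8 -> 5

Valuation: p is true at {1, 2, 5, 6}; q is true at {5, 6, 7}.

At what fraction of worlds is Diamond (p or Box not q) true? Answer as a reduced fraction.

1: successors {2}; p or Box not q there: 2:T. ✓
2: successors {5, 7}; p or Box not q there: 5:T, 7:T. ✓
5: successors {6}; p or Box not q there: 6:T. ✓
6: successors {8}; p or Box not q there: 8:F. ✗
7: no successors, so Diamond (p or Box not q) fails. ✗
8: successors {5}; p or Box not q there: 5:T. ✓
That's 4 of 6 worlds, so 4/6 = 2/3.

2/3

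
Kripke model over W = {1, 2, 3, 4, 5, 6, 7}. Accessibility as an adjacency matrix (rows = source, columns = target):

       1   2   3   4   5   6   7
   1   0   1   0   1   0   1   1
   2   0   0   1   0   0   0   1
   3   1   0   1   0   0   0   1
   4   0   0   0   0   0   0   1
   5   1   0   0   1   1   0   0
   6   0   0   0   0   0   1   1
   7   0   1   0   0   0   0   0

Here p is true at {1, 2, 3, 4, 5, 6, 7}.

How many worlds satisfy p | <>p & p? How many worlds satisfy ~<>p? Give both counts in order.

For p | <>p & p:
1: p is T, <>p & p is T. ✓
2: p is T, <>p & p is T. ✓
3: p is T, <>p & p is T. ✓
4: p is T, <>p & p is T. ✓
5: p is T, <>p & p is T. ✓
6: p is T, <>p & p is T. ✓
7: p is T, <>p & p is T. ✓
— 7 worlds.
For ~<>p:
1: <>p is T. ✗
2: <>p is T. ✗
3: <>p is T. ✗
4: <>p is T. ✗
5: <>p is T. ✗
6: <>p is T. ✗
7: <>p is T. ✗
— 0 worlds.

7 and 0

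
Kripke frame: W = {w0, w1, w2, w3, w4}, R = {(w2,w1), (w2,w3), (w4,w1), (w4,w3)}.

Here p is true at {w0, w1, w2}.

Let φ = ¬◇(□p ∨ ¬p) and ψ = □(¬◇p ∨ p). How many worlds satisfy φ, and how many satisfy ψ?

For ¬◇(□p ∨ ¬p):
w0: ◇(□p ∨ ¬p) is F. ✓
w1: ◇(□p ∨ ¬p) is F. ✓
w2: ◇(□p ∨ ¬p) is T. ✗
w3: ◇(□p ∨ ¬p) is F. ✓
w4: ◇(□p ∨ ¬p) is T. ✗
— 3 worlds.
For □(¬◇p ∨ p):
w0: no successors, so □(¬◇p ∨ p) holds vacuously. ✓
w1: no successors, so □(¬◇p ∨ p) holds vacuously. ✓
w2: successors {w1, w3}; ¬◇p ∨ p there: w1:T, w3:T. ✓
w3: no successors, so □(¬◇p ∨ p) holds vacuously. ✓
w4: successors {w1, w3}; ¬◇p ∨ p there: w1:T, w3:T. ✓
— 5 worlds.

3 and 5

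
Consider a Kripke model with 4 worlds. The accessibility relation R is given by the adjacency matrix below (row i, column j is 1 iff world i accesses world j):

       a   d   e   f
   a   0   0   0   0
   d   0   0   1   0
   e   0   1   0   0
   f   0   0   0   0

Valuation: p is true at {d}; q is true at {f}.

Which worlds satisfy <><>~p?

{e}

a: no successors, so <><>~p fails. ✗
d: successors {e}; <>~p there: e:F. ✗
e: successors {d}; <>~p there: d:T. ✓
f: no successors, so <><>~p fails. ✗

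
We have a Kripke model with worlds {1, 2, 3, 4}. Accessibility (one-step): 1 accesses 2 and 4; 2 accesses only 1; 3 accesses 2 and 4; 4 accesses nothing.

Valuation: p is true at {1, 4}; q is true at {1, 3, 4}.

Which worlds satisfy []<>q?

{2, 4}

1: successors {2, 4}; <>q there: 2:T, 4:F. ✗
2: successors {1}; <>q there: 1:T. ✓
3: successors {2, 4}; <>q there: 2:T, 4:F. ✗
4: no successors, so []<>q holds vacuously. ✓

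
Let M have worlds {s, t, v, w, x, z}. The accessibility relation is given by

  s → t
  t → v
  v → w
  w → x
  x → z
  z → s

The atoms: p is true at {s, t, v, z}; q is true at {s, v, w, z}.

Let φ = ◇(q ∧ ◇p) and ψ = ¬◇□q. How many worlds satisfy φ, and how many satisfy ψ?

2 and 2

For ◇(q ∧ ◇p):
s: successors {t}; q ∧ ◇p there: t:F. ✗
t: successors {v}; q ∧ ◇p there: v:F. ✗
v: successors {w}; q ∧ ◇p there: w:F. ✗
w: successors {x}; q ∧ ◇p there: x:F. ✗
x: successors {z}; q ∧ ◇p there: z:T. ✓
z: successors {s}; q ∧ ◇p there: s:T. ✓
— 2 worlds.
For ¬◇□q:
s: ◇□q is T. ✗
t: ◇□q is T. ✗
v: ◇□q is F. ✓
w: ◇□q is T. ✗
x: ◇□q is T. ✗
z: ◇□q is F. ✓
— 2 worlds.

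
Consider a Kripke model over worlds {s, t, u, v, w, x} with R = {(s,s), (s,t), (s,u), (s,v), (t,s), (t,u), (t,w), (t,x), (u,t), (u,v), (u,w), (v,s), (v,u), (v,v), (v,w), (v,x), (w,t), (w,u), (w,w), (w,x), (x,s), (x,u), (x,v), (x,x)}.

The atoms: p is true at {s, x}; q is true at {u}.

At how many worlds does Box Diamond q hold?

1

s: successors {s, t, u, v}; Diamond q there: s:T, t:T, u:F, v:T. ✗
t: successors {s, u, w, x}; Diamond q there: s:T, u:F, w:T, x:T. ✗
u: successors {t, v, w}; Diamond q there: t:T, v:T, w:T. ✓
v: successors {s, u, v, w, x}; Diamond q there: s:T, u:F, v:T, w:T, x:T. ✗
w: successors {t, u, w, x}; Diamond q there: t:T, u:F, w:T, x:T. ✗
x: successors {s, u, v, x}; Diamond q there: s:T, u:F, v:T, x:T. ✗
Satisfying worlds: {u}.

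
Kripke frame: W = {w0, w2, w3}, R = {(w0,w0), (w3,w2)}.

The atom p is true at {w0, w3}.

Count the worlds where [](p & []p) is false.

1

w0: successors {w0}; p & []p there: w0:T. ✓
w2: no successors, so [](p & []p) holds vacuously. ✓
w3: successors {w2}; p & []p there: w2:F. ✗
Satisfying worlds: {w0, w2}.
So [](p & []p) fails at the other 1 world.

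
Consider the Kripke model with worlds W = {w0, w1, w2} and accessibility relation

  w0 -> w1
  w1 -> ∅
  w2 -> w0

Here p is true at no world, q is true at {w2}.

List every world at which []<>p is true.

w0: successors {w1}; <>p there: w1:F. ✗
w1: no successors, so []<>p holds vacuously. ✓
w2: successors {w0}; <>p there: w0:F. ✗

{w1}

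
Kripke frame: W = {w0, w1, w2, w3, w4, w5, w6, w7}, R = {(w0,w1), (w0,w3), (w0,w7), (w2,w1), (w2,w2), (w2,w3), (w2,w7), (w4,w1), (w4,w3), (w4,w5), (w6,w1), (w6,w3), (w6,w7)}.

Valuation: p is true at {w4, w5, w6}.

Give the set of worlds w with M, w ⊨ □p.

{w1, w3, w5, w7}

w0: successors {w1, w3, w7}; p there: w1:F, w3:F, w7:F. ✗
w1: no successors, so □p holds vacuously. ✓
w2: successors {w1, w2, w3, w7}; p there: w1:F, w2:F, w3:F, w7:F. ✗
w3: no successors, so □p holds vacuously. ✓
w4: successors {w1, w3, w5}; p there: w1:F, w3:F, w5:T. ✗
w5: no successors, so □p holds vacuously. ✓
w6: successors {w1, w3, w7}; p there: w1:F, w3:F, w7:F. ✗
w7: no successors, so □p holds vacuously. ✓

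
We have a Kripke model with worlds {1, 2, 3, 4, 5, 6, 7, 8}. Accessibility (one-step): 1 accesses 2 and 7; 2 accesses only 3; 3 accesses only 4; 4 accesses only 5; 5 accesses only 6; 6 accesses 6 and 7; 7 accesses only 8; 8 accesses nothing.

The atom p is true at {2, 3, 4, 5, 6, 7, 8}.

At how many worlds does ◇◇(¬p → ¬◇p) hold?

6

1: successors {2, 7}; ◇(¬p → ¬◇p) there: 2:T, 7:T. ✓
2: successors {3}; ◇(¬p → ¬◇p) there: 3:T. ✓
3: successors {4}; ◇(¬p → ¬◇p) there: 4:T. ✓
4: successors {5}; ◇(¬p → ¬◇p) there: 5:T. ✓
5: successors {6}; ◇(¬p → ¬◇p) there: 6:T. ✓
6: successors {6, 7}; ◇(¬p → ¬◇p) there: 6:T, 7:T. ✓
7: successors {8}; ◇(¬p → ¬◇p) there: 8:F. ✗
8: no successors, so ◇◇(¬p → ¬◇p) fails. ✗
Satisfying worlds: {1, 2, 3, 4, 5, 6}.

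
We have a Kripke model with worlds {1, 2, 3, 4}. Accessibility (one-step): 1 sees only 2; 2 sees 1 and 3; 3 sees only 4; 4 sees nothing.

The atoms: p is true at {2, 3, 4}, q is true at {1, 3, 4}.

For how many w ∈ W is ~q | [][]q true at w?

1: ~q is F, [][]q is T. ✓
2: ~q is T, [][]q is F. ✓
3: ~q is F, [][]q is T. ✓
4: ~q is F, [][]q is T. ✓
Satisfying worlds: {1, 2, 3, 4}.

4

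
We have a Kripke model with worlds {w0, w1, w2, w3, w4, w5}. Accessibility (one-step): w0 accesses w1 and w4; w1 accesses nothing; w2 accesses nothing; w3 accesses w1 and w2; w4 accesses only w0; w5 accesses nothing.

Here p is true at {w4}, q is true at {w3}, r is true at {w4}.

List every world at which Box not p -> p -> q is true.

{w0, w1, w2, w3, w5}

w0: Box not p is F, p -> q is T. ✓
w1: Box not p is T, p -> q is T. ✓
w2: Box not p is T, p -> q is T. ✓
w3: Box not p is T, p -> q is T. ✓
w4: Box not p is T, p -> q is F. ✗
w5: Box not p is T, p -> q is T. ✓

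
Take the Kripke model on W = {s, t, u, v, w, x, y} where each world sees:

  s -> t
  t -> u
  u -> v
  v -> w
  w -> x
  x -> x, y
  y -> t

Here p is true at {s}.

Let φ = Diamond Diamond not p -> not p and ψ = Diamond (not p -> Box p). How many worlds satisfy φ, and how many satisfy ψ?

6 and 0

For Diamond Diamond not p -> not p:
s: Diamond Diamond not p is T, not p is F. ✗
t: Diamond Diamond not p is T, not p is T. ✓
u: Diamond Diamond not p is T, not p is T. ✓
v: Diamond Diamond not p is T, not p is T. ✓
w: Diamond Diamond not p is T, not p is T. ✓
x: Diamond Diamond not p is T, not p is T. ✓
y: Diamond Diamond not p is T, not p is T. ✓
— 6 worlds.
For Diamond (not p -> Box p):
s: successors {t}; not p -> Box p there: t:F. ✗
t: successors {u}; not p -> Box p there: u:F. ✗
u: successors {v}; not p -> Box p there: v:F. ✗
v: successors {w}; not p -> Box p there: w:F. ✗
w: successors {x}; not p -> Box p there: x:F. ✗
x: successors {x, y}; not p -> Box p there: x:F, y:F. ✗
y: successors {t}; not p -> Box p there: t:F. ✗
— 0 worlds.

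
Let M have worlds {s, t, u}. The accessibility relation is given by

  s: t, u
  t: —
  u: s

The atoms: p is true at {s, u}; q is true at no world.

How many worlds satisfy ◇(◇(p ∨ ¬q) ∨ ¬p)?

2

s: successors {t, u}; ◇(p ∨ ¬q) ∨ ¬p there: t:T, u:T. ✓
t: no successors, so ◇(◇(p ∨ ¬q) ∨ ¬p) fails. ✗
u: successors {s}; ◇(p ∨ ¬q) ∨ ¬p there: s:T. ✓
Satisfying worlds: {s, u}.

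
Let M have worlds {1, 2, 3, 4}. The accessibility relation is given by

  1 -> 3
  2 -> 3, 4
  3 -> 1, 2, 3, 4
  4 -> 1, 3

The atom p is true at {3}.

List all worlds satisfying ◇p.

{1, 2, 3, 4}

1: successors {3}; p there: 3:T. ✓
2: successors {3, 4}; p there: 3:T, 4:F. ✓
3: successors {1, 2, 3, 4}; p there: 1:F, 2:F, 3:T, 4:F. ✓
4: successors {1, 3}; p there: 1:F, 3:T. ✓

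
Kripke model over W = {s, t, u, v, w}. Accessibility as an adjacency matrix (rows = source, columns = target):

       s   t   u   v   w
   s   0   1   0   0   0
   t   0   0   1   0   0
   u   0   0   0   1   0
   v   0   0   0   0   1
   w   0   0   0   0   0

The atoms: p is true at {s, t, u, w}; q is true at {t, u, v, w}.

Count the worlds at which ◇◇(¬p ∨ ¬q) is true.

s: successors {t}; ◇(¬p ∨ ¬q) there: t:F. ✗
t: successors {u}; ◇(¬p ∨ ¬q) there: u:T. ✓
u: successors {v}; ◇(¬p ∨ ¬q) there: v:F. ✗
v: successors {w}; ◇(¬p ∨ ¬q) there: w:F. ✗
w: no successors, so ◇◇(¬p ∨ ¬q) fails. ✗
Satisfying worlds: {t}.

1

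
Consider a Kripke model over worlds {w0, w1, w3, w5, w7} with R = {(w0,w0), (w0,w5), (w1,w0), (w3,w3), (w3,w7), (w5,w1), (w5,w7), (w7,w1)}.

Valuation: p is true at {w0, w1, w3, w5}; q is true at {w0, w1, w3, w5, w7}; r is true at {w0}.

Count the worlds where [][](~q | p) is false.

w0: successors {w0, w5}; [](~q | p) there: w0:T, w5:F. ✗
w1: successors {w0}; [](~q | p) there: w0:T. ✓
w3: successors {w3, w7}; [](~q | p) there: w3:F, w7:T. ✗
w5: successors {w1, w7}; [](~q | p) there: w1:T, w7:T. ✓
w7: successors {w1}; [](~q | p) there: w1:T. ✓
Satisfying worlds: {w1, w5, w7}.
So [][](~q | p) fails at the other 2 worlds.

2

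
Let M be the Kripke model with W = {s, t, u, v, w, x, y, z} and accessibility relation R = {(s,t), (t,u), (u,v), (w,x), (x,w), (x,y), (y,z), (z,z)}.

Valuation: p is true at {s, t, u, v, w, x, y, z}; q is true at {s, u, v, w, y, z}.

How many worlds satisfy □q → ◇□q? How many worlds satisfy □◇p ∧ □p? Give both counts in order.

7 and 7

For □q → ◇□q:
s: □q is F, ◇□q is T. ✓
t: □q is T, ◇□q is T. ✓
u: □q is T, ◇□q is T. ✓
v: □q is T, ◇□q is F. ✗
w: □q is F, ◇□q is T. ✓
x: □q is T, ◇□q is T. ✓
y: □q is T, ◇□q is T. ✓
z: □q is T, ◇□q is T. ✓
— 7 worlds.
For □◇p ∧ □p:
s: □◇p is T, □p is T. ✓
t: □◇p is T, □p is T. ✓
u: □◇p is F, □p is T. ✗
v: □◇p is T, □p is T. ✓
w: □◇p is T, □p is T. ✓
x: □◇p is T, □p is T. ✓
y: □◇p is T, □p is T. ✓
z: □◇p is T, □p is T. ✓
— 7 worlds.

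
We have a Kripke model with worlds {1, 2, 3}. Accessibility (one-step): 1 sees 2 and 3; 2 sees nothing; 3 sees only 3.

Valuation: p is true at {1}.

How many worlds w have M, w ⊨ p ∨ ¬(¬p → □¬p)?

1: p is T, ¬(¬p → □¬p) is F. ✓
2: p is F, ¬(¬p → □¬p) is F. ✗
3: p is F, ¬(¬p → □¬p) is F. ✗
Satisfying worlds: {1}.

1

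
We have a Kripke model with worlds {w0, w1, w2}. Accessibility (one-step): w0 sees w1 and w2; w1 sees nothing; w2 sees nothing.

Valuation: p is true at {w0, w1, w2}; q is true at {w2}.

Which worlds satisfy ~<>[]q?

{w1, w2}

w0: <>[]q is T. ✗
w1: <>[]q is F. ✓
w2: <>[]q is F. ✓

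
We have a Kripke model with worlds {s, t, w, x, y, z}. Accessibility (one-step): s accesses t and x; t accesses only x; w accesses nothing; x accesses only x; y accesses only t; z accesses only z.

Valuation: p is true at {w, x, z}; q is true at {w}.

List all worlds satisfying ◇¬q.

s: successors {t, x}; ¬q there: t:T, x:T. ✓
t: successors {x}; ¬q there: x:T. ✓
w: no successors, so ◇¬q fails. ✗
x: successors {x}; ¬q there: x:T. ✓
y: successors {t}; ¬q there: t:T. ✓
z: successors {z}; ¬q there: z:T. ✓

{s, t, x, y, z}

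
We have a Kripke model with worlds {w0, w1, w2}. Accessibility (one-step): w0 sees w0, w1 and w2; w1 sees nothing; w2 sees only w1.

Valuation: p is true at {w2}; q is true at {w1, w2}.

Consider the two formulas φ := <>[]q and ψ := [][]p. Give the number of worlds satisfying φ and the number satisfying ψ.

For <>[]q:
w0: successors {w0, w1, w2}; []q there: w0:F, w1:T, w2:T. ✓
w1: no successors, so <>[]q fails. ✗
w2: successors {w1}; []q there: w1:T. ✓
— 2 worlds.
For [][]p:
w0: successors {w0, w1, w2}; []p there: w0:F, w1:T, w2:F. ✗
w1: no successors, so [][]p holds vacuously. ✓
w2: successors {w1}; []p there: w1:T. ✓
— 2 worlds.

2 and 2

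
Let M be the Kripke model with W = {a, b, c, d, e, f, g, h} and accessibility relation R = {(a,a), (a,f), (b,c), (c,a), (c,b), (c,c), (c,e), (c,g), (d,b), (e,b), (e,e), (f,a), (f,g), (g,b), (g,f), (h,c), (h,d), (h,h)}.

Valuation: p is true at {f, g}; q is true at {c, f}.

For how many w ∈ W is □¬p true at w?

4

a: successors {a, f}; ¬p there: a:T, f:F. ✗
b: successors {c}; ¬p there: c:T. ✓
c: successors {a, b, c, e, g}; ¬p there: a:T, b:T, c:T, e:T, g:F. ✗
d: successors {b}; ¬p there: b:T. ✓
e: successors {b, e}; ¬p there: b:T, e:T. ✓
f: successors {a, g}; ¬p there: a:T, g:F. ✗
g: successors {b, f}; ¬p there: b:T, f:F. ✗
h: successors {c, d, h}; ¬p there: c:T, d:T, h:T. ✓
Satisfying worlds: {b, d, e, h}.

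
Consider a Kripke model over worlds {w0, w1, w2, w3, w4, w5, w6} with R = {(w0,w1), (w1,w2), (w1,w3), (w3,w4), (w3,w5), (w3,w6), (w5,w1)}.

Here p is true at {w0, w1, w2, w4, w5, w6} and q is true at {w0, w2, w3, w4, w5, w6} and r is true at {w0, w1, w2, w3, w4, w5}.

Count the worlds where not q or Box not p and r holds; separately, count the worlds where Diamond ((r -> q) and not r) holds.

3 and 1

For not q or Box not p and r:
w0: not q is F, Box not p and r is F. ✗
w1: not q is T, Box not p and r is F. ✓
w2: not q is F, Box not p and r is T. ✓
w3: not q is F, Box not p and r is F. ✗
w4: not q is F, Box not p and r is T. ✓
w5: not q is F, Box not p and r is F. ✗
w6: not q is F, Box not p and r is F. ✗
— 3 worlds.
For Diamond ((r -> q) and not r):
w0: successors {w1}; (r -> q) and not r there: w1:F. ✗
w1: successors {w2, w3}; (r -> q) and not r there: w2:F, w3:F. ✗
w2: no successors, so Diamond ((r -> q) and not r) fails. ✗
w3: successors {w4, w5, w6}; (r -> q) and not r there: w4:F, w5:F, w6:T. ✓
w4: no successors, so Diamond ((r -> q) and not r) fails. ✗
w5: successors {w1}; (r -> q) and not r there: w1:F. ✗
w6: no successors, so Diamond ((r -> q) and not r) fails. ✗
— 1 world.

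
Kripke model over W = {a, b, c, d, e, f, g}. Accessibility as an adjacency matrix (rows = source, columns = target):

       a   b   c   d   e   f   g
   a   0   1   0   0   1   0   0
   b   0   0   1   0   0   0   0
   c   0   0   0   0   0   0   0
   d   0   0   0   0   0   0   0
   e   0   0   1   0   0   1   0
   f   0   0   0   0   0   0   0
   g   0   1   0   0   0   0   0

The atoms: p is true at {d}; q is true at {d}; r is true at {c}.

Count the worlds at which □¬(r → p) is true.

4

a: successors {b, e}; ¬(r → p) there: b:F, e:F. ✗
b: successors {c}; ¬(r → p) there: c:T. ✓
c: no successors, so □¬(r → p) holds vacuously. ✓
d: no successors, so □¬(r → p) holds vacuously. ✓
e: successors {c, f}; ¬(r → p) there: c:T, f:F. ✗
f: no successors, so □¬(r → p) holds vacuously. ✓
g: successors {b}; ¬(r → p) there: b:F. ✗
Satisfying worlds: {b, c, d, f}.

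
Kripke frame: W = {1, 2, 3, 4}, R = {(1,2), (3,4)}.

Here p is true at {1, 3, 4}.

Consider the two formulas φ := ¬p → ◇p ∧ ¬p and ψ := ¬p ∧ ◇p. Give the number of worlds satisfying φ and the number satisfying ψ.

For ¬p → ◇p ∧ ¬p:
1: ¬p is F, ◇p ∧ ¬p is F. ✓
2: ¬p is T, ◇p ∧ ¬p is F. ✗
3: ¬p is F, ◇p ∧ ¬p is F. ✓
4: ¬p is F, ◇p ∧ ¬p is F. ✓
— 3 worlds.
For ¬p ∧ ◇p:
1: ¬p is F, ◇p is F. ✗
2: ¬p is T, ◇p is F. ✗
3: ¬p is F, ◇p is T. ✗
4: ¬p is F, ◇p is F. ✗
— 0 worlds.

3 and 0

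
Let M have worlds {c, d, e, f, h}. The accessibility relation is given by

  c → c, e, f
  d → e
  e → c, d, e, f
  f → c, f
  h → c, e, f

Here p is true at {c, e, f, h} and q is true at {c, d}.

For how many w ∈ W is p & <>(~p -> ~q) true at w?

4

c: p is T, <>(~p -> ~q) is T. ✓
d: p is F, <>(~p -> ~q) is T. ✗
e: p is T, <>(~p -> ~q) is T. ✓
f: p is T, <>(~p -> ~q) is T. ✓
h: p is T, <>(~p -> ~q) is T. ✓
Satisfying worlds: {c, e, f, h}.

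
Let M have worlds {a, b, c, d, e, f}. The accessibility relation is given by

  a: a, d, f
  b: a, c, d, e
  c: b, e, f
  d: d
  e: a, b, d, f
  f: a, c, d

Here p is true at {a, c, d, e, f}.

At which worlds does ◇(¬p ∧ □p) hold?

{c, e}

a: successors {a, d, f}; ¬p ∧ □p there: a:F, d:F, f:F. ✗
b: successors {a, c, d, e}; ¬p ∧ □p there: a:F, c:F, d:F, e:F. ✗
c: successors {b, e, f}; ¬p ∧ □p there: b:T, e:F, f:F. ✓
d: successors {d}; ¬p ∧ □p there: d:F. ✗
e: successors {a, b, d, f}; ¬p ∧ □p there: a:F, b:T, d:F, f:F. ✓
f: successors {a, c, d}; ¬p ∧ □p there: a:F, c:F, d:F. ✗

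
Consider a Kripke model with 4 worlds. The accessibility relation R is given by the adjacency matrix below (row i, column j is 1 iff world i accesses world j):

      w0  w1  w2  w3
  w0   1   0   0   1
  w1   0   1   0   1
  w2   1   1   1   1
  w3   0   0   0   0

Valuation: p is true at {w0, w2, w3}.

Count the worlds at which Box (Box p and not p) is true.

w0: successors {w0, w3}; Box p and not p there: w0:F, w3:F. ✗
w1: successors {w1, w3}; Box p and not p there: w1:F, w3:F. ✗
w2: successors {w0, w1, w2, w3}; Box p and not p there: w0:F, w1:F, w2:F, w3:F. ✗
w3: no successors, so Box (Box p and not p) holds vacuously. ✓
Satisfying worlds: {w3}.

1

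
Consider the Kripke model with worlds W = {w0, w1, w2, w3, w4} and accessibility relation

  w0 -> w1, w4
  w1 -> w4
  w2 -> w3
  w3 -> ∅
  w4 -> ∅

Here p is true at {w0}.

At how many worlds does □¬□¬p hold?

2

w0: successors {w1, w4}; ¬□¬p there: w1:F, w4:F. ✗
w1: successors {w4}; ¬□¬p there: w4:F. ✗
w2: successors {w3}; ¬□¬p there: w3:F. ✗
w3: no successors, so □¬□¬p holds vacuously. ✓
w4: no successors, so □¬□¬p holds vacuously. ✓
Satisfying worlds: {w3, w4}.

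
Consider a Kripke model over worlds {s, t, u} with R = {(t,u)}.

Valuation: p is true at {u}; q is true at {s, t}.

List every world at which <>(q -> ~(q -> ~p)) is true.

{t}

s: no successors, so <>(q -> ~(q -> ~p)) fails. ✗
t: successors {u}; q -> ~(q -> ~p) there: u:T. ✓
u: no successors, so <>(q -> ~(q -> ~p)) fails. ✗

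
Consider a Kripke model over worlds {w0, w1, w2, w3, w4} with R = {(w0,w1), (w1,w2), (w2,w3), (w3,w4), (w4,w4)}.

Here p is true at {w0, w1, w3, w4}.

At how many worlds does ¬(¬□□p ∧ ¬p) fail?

0

w0: ¬□□p ∧ ¬p is F. ✓
w1: ¬□□p ∧ ¬p is F. ✓
w2: ¬□□p ∧ ¬p is F. ✓
w3: ¬□□p ∧ ¬p is F. ✓
w4: ¬□□p ∧ ¬p is F. ✓
Satisfying worlds: {w0, w1, w2, w3, w4}.
So ¬(¬□□p ∧ ¬p) fails at the other 0 worlds.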